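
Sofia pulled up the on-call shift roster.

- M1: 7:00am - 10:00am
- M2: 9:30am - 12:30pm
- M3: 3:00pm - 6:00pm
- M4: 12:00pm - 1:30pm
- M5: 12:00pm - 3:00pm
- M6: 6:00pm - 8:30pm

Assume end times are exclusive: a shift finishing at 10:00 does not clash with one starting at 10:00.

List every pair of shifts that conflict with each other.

M1 & M2, M2 & M4, M2 & M5, M4 & M5

Check each pair: they overlap iff neither finishes before the other starts.
Sorted by start: M1, M2, M4, M5, M3, M6.
M2 starts before M1 ends → M1 and M2 overlap.
M4 starts after M1 ends — done with M1.
M4 starts before M2 ends → M2 and M4 overlap.
M5 starts before M2 ends → M2 and M5 overlap.
M3 starts after M2 ends — done with M2.
M5 starts before M4 ends → M4 and M5 overlap.
M3 starts after M4 ends — done with M4.
M3 starts exactly when M5 ends (back-to-back, no overlap) — done with M5.
M6 starts exactly when M3 ends (back-to-back, no overlap).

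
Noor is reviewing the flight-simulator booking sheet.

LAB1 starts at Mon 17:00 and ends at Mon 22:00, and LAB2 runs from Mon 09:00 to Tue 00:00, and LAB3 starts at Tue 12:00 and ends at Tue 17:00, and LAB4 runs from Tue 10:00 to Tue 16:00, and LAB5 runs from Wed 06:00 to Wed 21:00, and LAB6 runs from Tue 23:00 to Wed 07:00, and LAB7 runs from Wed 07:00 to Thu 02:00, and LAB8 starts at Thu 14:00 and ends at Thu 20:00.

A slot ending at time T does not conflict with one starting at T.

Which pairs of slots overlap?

LAB1 & LAB2, LAB3 & LAB4, LAB5 & LAB6, LAB5 & LAB7

Sorted by start: LAB2, LAB1, LAB4, LAB3, LAB6, LAB5, LAB7, LAB8.
LAB1 starts before LAB2 ends → LAB2 and LAB1 overlap.
LAB4 starts after LAB2 ends — done with LAB2.
LAB4 starts after LAB1 ends — done with LAB1.
LAB3 starts before LAB4 ends → LAB4 and LAB3 overlap.
LAB6 starts after LAB4 ends — done with LAB4.
LAB6 starts after LAB3 ends — done with LAB3.
LAB5 starts before LAB6 ends → LAB6 and LAB5 overlap.
LAB7 starts exactly when LAB6 ends (back-to-back, no overlap) — done with LAB6.
LAB7 starts before LAB5 ends → LAB5 and LAB7 overlap.
LAB8 starts after LAB5 ends.
LAB8 starts after LAB7 ends.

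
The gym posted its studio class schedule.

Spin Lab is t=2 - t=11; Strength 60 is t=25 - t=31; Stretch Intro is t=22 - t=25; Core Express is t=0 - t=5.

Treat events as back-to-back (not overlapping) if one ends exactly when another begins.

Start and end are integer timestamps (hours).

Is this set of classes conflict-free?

No

Two intervals overlap when each starts before the other ends.
Sorted by start: Core Express, Spin Lab, Stretch Intro, Strength 60.
Spin Lab starts before Core Express ends → Core Express and Spin Lab overlap.
That's a conflict, so the schedule is not conflict-free.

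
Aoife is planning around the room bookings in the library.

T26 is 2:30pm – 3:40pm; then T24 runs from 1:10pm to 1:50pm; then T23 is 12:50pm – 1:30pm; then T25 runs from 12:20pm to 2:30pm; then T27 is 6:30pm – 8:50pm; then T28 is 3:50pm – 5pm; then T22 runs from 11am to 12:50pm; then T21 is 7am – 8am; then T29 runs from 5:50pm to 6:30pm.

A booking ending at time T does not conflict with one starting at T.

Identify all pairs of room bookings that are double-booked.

T22 & T25, T23 & T24, T23 & T25, T24 & T25

Sorted by start: T21, T22, T25, T23, T24, T26, T28, T29, T27.
T22 starts after T21 ends — done with T21.
T25 starts before T22 ends → T22 and T25 overlap.
T23 starts exactly when T22 ends (back-to-back, no overlap) — done with T22.
T23 starts before T25 ends → T25 and T23 overlap.
T24 starts before T25 ends → T25 and T24 overlap.
T26 starts exactly when T25 ends (back-to-back, no overlap) — done with T25.
T24 starts before T23 ends → T23 and T24 overlap.
T26 starts after T23 ends — done with T23.
T26 starts after T24 ends — done with T24.
T28 starts after T26 ends — done with T26.
T29 starts after T28 ends — done with T28.
T27 starts exactly when T29 ends (back-to-back, no overlap).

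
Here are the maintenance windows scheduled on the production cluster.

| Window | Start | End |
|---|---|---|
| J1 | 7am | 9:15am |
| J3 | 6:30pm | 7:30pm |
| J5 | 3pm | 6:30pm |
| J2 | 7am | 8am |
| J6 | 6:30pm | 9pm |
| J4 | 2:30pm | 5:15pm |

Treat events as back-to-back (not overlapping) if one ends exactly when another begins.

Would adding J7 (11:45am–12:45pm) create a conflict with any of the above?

No — it doesn't clash with anything

J1: ends 9:15am at or before J7 starts 11:45am → clear.
J2: ends 8am at or before J7 starts 11:45am → clear.
J4: starts 2:30pm at or after J7 ends 12:45pm → clear.
J5: starts 3pm at or after J7 ends 12:45pm → clear.
J3: starts 6:30pm at or after J7 ends 12:45pm → clear.
J6: starts 6:30pm at or after J7 ends 12:45pm → clear.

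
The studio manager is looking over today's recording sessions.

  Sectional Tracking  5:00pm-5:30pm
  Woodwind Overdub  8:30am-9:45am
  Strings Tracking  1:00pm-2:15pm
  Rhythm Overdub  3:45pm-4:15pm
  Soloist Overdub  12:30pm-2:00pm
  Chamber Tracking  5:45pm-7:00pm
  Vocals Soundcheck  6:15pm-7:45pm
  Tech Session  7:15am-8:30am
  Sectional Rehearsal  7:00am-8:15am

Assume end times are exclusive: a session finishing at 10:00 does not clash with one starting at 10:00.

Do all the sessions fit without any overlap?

No

Sorted by start: Sectional Rehearsal, Tech Session, Woodwind Overdub, Soloist Overdub, Strings Tracking, Rhythm Overdub, Sectional Tracking, Chamber Tracking, Vocals Soundcheck.
Tech Session starts before Sectional Rehearsal ends → Sectional Rehearsal and Tech Session overlap.
That's a conflict, so the schedule is not conflict-free.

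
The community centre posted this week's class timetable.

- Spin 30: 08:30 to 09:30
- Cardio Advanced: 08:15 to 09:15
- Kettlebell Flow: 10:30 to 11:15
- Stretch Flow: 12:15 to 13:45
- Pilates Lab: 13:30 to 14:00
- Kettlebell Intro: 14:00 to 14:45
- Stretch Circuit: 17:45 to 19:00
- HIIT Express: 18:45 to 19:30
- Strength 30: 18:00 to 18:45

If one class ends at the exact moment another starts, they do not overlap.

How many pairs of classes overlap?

4

Sorted by start: Cardio Advanced, Spin 30, Kettlebell Flow, Stretch Flow, Pilates Lab, Kettlebell Intro, Stretch Circuit, Strength 30, HIIT Express.
Spin 30 starts before Cardio Advanced ends → Cardio Advanced and Spin 30 overlap.
Kettlebell Flow starts after Cardio Advanced ends, so nothing later overlaps Cardio Advanced either.
Kettlebell Flow starts after Spin 30 ends, so nothing later overlaps Spin 30 either.
Stretch Flow starts after Kettlebell Flow ends, so nothing later overlaps Kettlebell Flow either.
Pilates Lab starts before Stretch Flow ends → Stretch Flow and Pilates Lab overlap.
Kettlebell Intro starts after Stretch Flow ends, so nothing later overlaps Stretch Flow either.
Kettlebell Intro starts exactly when Pilates Lab ends (back-to-back, no overlap), so nothing later overlaps Pilates Lab either.
Stretch Circuit starts after Kettlebell Intro ends, so nothing later overlaps Kettlebell Intro either.
Strength 30 starts before Stretch Circuit ends → Stretch Circuit and Strength 30 overlap.
HIIT Express starts before Stretch Circuit ends → Stretch Circuit and HIIT Express overlap.
HIIT Express starts exactly when Strength 30 ends (back-to-back, no overlap).
Overlapping pairs: Cardio Advanced & Spin 30, HIIT Express & Stretch Circuit, Pilates Lab & Stretch Flow, Strength 30 & Stretch Circuit — 4 in total.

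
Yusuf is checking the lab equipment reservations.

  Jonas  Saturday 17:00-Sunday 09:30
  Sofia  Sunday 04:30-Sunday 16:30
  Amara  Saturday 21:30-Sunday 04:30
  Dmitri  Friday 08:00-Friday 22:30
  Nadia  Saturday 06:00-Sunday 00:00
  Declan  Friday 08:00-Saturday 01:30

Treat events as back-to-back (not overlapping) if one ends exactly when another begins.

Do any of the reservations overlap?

Yes

Check each pair: they overlap iff neither finishes before the other starts.
Sorted by start: Declan, Dmitri, Nadia, Jonas, Amara, Sofia.
Dmitri starts before Declan ends → Declan and Dmitri overlap.
That's a conflict, so the schedule is not conflict-free.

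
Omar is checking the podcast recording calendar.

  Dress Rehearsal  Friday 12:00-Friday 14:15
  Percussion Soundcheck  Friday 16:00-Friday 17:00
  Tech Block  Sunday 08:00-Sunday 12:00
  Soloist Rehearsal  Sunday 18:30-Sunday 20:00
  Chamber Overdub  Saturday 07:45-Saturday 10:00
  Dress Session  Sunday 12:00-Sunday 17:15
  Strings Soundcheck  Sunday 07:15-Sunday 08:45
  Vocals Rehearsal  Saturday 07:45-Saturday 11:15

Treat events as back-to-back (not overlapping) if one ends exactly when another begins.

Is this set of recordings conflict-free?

No

Two intervals overlap when each starts before the other ends.
Sorted by start: Dress Rehearsal, Percussion Soundcheck, Chamber Overdub, Vocals Rehearsal, Strings Soundcheck, Tech Block, Dress Session, Soloist Rehearsal.
Percussion Soundcheck starts after Dress Rehearsal ends, so nothing later overlaps Dress Rehearsal either.
Chamber Overdub starts after Percussion Soundcheck ends, so nothing later overlaps Percussion Soundcheck either.
Vocals Rehearsal starts before Chamber Overdub ends → Chamber Overdub and Vocals Rehearsal overlap.
That's a conflict, so the schedule is not conflict-free.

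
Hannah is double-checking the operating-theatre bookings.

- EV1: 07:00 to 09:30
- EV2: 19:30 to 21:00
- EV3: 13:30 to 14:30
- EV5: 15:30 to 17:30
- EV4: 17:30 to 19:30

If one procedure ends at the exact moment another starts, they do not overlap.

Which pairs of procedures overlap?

Sorted by start: EV1, EV3, EV5, EV4, EV2.
EV3 starts after EV1 ends, so nothing later overlaps EV1 either.
EV5 starts after EV3 ends, so nothing later overlaps EV3 either.
EV4 starts exactly when EV5 ends (back-to-back, no overlap), so nothing later overlaps EV5 either.
EV2 starts exactly when EV4 ends (back-to-back, no overlap).

no overlapping pairs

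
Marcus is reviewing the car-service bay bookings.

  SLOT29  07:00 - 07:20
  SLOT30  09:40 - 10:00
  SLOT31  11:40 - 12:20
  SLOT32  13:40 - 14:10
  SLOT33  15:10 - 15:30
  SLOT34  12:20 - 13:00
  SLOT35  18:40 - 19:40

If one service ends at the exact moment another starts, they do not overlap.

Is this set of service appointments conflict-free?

Two intervals overlap when each starts before the other ends.
Sorted by start: SLOT29, SLOT30, SLOT31, SLOT34, SLOT32, SLOT33, SLOT35.
SLOT30 starts after SLOT29 ends, so SLOT29 has no further overlaps.
SLOT31 starts after SLOT30 ends, so SLOT30 has no further overlaps.
SLOT34 starts exactly when SLOT31 ends (back-to-back, no overlap), so SLOT31 has no further overlaps.
SLOT32 starts after SLOT34 ends, so SLOT34 has no further overlaps.
SLOT33 starts after SLOT32 ends, so SLOT32 has no further overlaps.
SLOT35 starts after SLOT33 ends.
Every pair is clear; the schedule has no overlaps.

Yes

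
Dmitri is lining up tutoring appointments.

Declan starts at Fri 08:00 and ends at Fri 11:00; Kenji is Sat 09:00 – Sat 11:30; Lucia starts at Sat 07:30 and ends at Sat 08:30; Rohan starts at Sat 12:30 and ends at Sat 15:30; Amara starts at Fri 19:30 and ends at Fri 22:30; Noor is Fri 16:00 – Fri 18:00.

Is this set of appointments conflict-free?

Check each pair: they overlap iff neither finishes before the other starts.
Sorted by start: Declan, Noor, Amara, Lucia, Kenji, Rohan.
Noor starts after Declan ends — done with Declan.
Amara starts after Noor ends — done with Noor.
Lucia starts after Amara ends — done with Amara.
Kenji starts after Lucia ends — done with Lucia.
Rohan starts after Kenji ends.
Every pair is clear; the schedule has no overlaps.

Yes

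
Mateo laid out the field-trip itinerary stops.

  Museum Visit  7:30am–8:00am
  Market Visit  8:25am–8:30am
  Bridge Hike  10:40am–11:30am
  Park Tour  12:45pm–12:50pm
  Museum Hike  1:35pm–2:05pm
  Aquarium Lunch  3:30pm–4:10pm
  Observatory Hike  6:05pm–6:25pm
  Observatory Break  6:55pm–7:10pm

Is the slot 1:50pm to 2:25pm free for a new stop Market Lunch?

Museum Visit: ends 8:00am at or before Market Lunch starts 1:50pm → clear.
Market Visit: ends 8:30am at or before Market Lunch starts 1:50pm → clear.
Bridge Hike: ends 11:30am at or before Market Lunch starts 1:50pm → clear.
Park Tour: ends 12:50pm at or before Market Lunch starts 1:50pm → clear.
Museum Hike: starts 1:35pm before Market Lunch ends 2:25pm, and ends 2:05pm after Market Lunch starts 1:50pm → overlap.
Aquarium Lunch: starts 3:30pm at or after Market Lunch ends 2:25pm → clear.
Observatory Hike: starts 6:05pm at or after Market Lunch ends 2:25pm → clear.
Observatory Break: starts 6:55pm at or after Market Lunch ends 2:25pm → clear.
Market Lunch overlaps Museum Hike.

No — it overlaps Museum Hike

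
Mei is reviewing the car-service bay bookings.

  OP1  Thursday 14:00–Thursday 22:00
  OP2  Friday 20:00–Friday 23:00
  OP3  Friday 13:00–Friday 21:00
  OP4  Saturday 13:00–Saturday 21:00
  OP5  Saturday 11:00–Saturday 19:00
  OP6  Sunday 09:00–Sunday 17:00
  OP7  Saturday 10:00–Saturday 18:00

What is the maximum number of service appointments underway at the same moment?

Sort all start/end points and keep a running count:
Thursday 14:00 start OP1 → 1
Thursday 22:00 end OP1 → 0
Friday 13:00 start OP3 → 1
Friday 20:00 start OP2 → 2
Friday 21:00 end OP3 → 1
Friday 23:00 end OP2 → 0
Saturday 10:00 start OP7 → 1
Saturday 11:00 start OP5 → 2
Saturday 13:00 start OP4 → 3
Saturday 18:00 end OP7 → 2
Saturday 19:00 end OP5 → 1
Saturday 21:00 end OP4 → 0
Sunday 09:00 start OP6 → 1
Sunday 17:00 end OP6 → 0
Peak is 3, at Saturday 13:00 (OP4, OP5, OP7).

3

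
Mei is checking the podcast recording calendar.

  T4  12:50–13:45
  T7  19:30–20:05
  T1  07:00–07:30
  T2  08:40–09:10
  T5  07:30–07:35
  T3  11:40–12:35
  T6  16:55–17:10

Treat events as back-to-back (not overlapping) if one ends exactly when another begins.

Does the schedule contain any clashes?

No

Sorted by start: T1, T5, T2, T3, T4, T6, T7.
T5 starts exactly when T1 ends (back-to-back, no overlap); T1 is clear from here.
T2 starts after T5 ends; T5 is clear from here.
T3 starts after T2 ends; T2 is clear from here.
T4 starts after T3 ends; T3 is clear from here.
T6 starts after T4 ends; T4 is clear from here.
T7 starts after T6 ends.
Every pair is clear; the schedule has no overlaps.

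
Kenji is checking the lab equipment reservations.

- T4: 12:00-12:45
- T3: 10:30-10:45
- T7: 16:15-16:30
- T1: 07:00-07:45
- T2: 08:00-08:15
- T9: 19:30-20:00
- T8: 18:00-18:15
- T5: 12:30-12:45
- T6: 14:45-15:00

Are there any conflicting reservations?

Yes

Sorted by start: T1, T2, T3, T4, T5, T6, T7, T8, T9.
T2 starts after T1 ends; T1 is clear from here.
T3 starts after T2 ends; T2 is clear from here.
T4 starts after T3 ends; T3 is clear from here.
T5 starts before T4 ends → T4 and T5 overlap.
That's a conflict, so the schedule is not conflict-free.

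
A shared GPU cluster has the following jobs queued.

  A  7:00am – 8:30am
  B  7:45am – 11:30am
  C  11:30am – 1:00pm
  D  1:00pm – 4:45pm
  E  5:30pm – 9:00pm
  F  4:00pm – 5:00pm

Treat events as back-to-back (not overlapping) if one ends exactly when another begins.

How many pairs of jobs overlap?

2

Sorted by start: A, B, C, D, F, E.
B starts before A ends → A and B overlap.
C starts after A ends — done with A.
C starts exactly when B ends (back-to-back, no overlap) — done with B.
D starts exactly when C ends (back-to-back, no overlap) — done with C.
F starts before D ends → D and F overlap.
E starts after D ends.
E starts after F ends.
Overlapping pairs: A & B, D & F — 2 in total.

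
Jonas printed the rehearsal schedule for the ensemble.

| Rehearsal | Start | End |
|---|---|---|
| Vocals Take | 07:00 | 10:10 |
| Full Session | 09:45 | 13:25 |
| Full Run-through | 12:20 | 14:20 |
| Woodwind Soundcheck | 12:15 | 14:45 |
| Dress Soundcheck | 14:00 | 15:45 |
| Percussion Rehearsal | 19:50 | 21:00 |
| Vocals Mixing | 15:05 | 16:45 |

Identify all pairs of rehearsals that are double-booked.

Dress Soundcheck & Full Run-through, Dress Soundcheck & Vocals Mixing, Dress Soundcheck & Woodwind Soundcheck, Full Run-through & Full Session, Full Run-through & Woodwind Soundcheck, Full Session & Vocals Take, Full Session & Woodwind Soundcheck

Two intervals overlap when each starts before the other ends.
Sorted by start: Vocals Take, Full Session, Woodwind Soundcheck, Full Run-through, Dress Soundcheck, Vocals Mixing, Percussion Rehearsal.
Full Session starts before Vocals Take ends → Vocals Take and Full Session overlap.
Woodwind Soundcheck starts after Vocals Take ends, so Vocals Take has no further overlaps.
Woodwind Soundcheck starts before Full Session ends → Full Session and Woodwind Soundcheck overlap.
Full Run-through starts before Full Session ends → Full Session and Full Run-through overlap.
Dress Soundcheck starts after Full Session ends, so Full Session has no further overlaps.
Full Run-through starts before Woodwind Soundcheck ends → Woodwind Soundcheck and Full Run-through overlap.
Dress Soundcheck starts before Woodwind Soundcheck ends → Woodwind Soundcheck and Dress Soundcheck overlap.
Vocals Mixing starts after Woodwind Soundcheck ends, so Woodwind Soundcheck has no further overlaps.
Dress Soundcheck starts before Full Run-through ends → Full Run-through and Dress Soundcheck overlap.
Vocals Mixing starts after Full Run-through ends, so Full Run-through has no further overlaps.
Vocals Mixing starts before Dress Soundcheck ends → Dress Soundcheck and Vocals Mixing overlap.
Percussion Rehearsal starts after Dress Soundcheck ends.
Percussion Rehearsal starts after Vocals Mixing ends.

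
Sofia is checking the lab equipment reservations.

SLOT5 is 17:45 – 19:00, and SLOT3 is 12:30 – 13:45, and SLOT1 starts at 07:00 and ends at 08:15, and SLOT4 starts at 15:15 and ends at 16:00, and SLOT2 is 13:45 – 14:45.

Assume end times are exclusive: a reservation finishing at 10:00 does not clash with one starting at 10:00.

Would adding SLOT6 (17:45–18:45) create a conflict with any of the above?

SLOT1: ends 08:15 at or before SLOT6 starts 17:45 → clear.
SLOT3: ends 13:45 at or before SLOT6 starts 17:45 → clear.
SLOT2: ends 14:45 at or before SLOT6 starts 17:45 → clear.
SLOT4: ends 16:00 at or before SLOT6 starts 17:45 → clear.
SLOT5: starts 17:45 before SLOT6 ends 18:45, and ends 19:00 after SLOT6 starts 17:45 → overlap.
SLOT6 overlaps SLOT5.

Yes — it overlaps SLOT5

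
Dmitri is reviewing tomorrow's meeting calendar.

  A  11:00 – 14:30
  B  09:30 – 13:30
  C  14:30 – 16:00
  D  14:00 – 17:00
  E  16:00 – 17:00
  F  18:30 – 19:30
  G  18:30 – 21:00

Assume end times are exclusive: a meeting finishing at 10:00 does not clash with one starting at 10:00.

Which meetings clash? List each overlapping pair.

Sorted by start: B, A, D, C, E, F, G.
A starts before B ends → B and A overlap.
D starts after B ends — done with B.
D starts before A ends → A and D overlap.
C starts exactly when A ends (back-to-back, no overlap) — done with A.
C starts before D ends → D and C overlap.
E starts before D ends → D and E overlap.
F starts after D ends — done with D.
E starts exactly when C ends (back-to-back, no overlap) — done with C.
F starts after E ends — done with E.
G starts before F ends → F and G overlap.

A & B, A & D, C & D, D & E, F & G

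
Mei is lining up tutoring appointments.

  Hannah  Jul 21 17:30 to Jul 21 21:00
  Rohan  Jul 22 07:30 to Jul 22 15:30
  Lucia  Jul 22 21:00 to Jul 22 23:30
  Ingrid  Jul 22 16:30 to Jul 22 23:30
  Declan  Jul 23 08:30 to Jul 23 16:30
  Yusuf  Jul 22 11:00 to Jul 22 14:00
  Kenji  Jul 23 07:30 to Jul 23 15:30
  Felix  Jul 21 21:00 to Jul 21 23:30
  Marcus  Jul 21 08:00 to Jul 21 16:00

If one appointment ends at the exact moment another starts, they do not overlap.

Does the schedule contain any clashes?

Check each pair: they overlap iff neither finishes before the other starts.
Sorted by start: Marcus, Hannah, Felix, Rohan, Yusuf, Ingrid, Lucia, Kenji, Declan.
Hannah starts after Marcus ends; Marcus is clear from here.
Felix starts exactly when Hannah ends (back-to-back, no overlap); Hannah is clear from here.
Rohan starts after Felix ends; Felix is clear from here.
Yusuf starts before Rohan ends → Rohan and Yusuf overlap.
That's a conflict, so the schedule is not conflict-free.

Yes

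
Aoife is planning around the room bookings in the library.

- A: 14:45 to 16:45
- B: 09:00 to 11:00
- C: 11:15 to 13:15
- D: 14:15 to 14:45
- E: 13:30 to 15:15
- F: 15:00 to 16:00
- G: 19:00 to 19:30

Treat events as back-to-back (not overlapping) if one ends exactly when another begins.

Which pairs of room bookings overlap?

A & E, A & F, D & E, E & F

Sorted by start: B, C, E, D, A, F, G.
C starts after B ends, so B has no further overlaps.
E starts after C ends, so C has no further overlaps.
D starts before E ends → E and D overlap.
A starts before E ends → E and A overlap.
F starts before E ends → E and F overlap.
G starts after E ends.
A starts exactly when D ends (back-to-back, no overlap), so D has no further overlaps.
F starts before A ends → A and F overlap.
G starts after A ends.
G starts after F ends.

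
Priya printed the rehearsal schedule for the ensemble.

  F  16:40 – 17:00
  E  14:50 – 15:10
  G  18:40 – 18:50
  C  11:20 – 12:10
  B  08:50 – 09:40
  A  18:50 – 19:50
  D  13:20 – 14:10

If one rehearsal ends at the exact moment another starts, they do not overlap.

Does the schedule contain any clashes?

Check each pair: they overlap iff neither finishes before the other starts.
Sorted by start: B, C, D, E, F, G, A.
C starts after B ends, so nothing later overlaps B either.
D starts after C ends, so nothing later overlaps C either.
E starts after D ends, so nothing later overlaps D either.
F starts after E ends, so nothing later overlaps E either.
G starts after F ends, so nothing later overlaps F either.
A starts exactly when G ends (back-to-back, no overlap).
Every pair is clear; the schedule has no overlaps.

No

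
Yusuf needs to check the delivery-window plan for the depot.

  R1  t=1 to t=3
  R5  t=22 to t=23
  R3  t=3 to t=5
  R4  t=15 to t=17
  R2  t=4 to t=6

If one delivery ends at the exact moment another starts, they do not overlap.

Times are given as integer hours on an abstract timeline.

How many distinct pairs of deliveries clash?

Sorted by start: R1, R3, R2, R4, R5.
R3 starts exactly when R1 ends (back-to-back, no overlap), so nothing later overlaps R1 either.
R2 starts before R3 ends → R3 and R2 overlap.
R4 starts after R3 ends, so nothing later overlaps R3 either.
R4 starts after R2 ends, so nothing later overlaps R2 either.
R5 starts after R4 ends.
Overlapping pairs: R2 & R3 — 1 in total.

1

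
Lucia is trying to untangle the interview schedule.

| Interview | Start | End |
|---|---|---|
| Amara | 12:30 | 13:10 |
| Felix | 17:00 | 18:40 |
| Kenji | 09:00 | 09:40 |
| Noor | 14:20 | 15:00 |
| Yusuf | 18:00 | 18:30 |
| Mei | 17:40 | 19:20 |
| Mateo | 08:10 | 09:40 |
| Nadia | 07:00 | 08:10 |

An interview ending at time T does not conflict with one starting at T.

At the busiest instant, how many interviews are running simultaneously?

Walk through starts and ends in time order (an end at T is processed before a start at T):
07:00 start Nadia → 1
08:10 end Nadia → 0
08:10 start Mateo → 1
09:00 start Kenji → 2
09:40 end Kenji → 1
09:40 end Mateo → 0
12:30 start Amara → 1
13:10 end Amara → 0
14:20 start Noor → 1
15:00 end Noor → 0
17:00 start Felix → 1
17:40 start Mei → 2
18:00 start Yusuf → 3
18:30 end Yusuf → 2
18:40 end Felix → 1
19:20 end Mei → 0
Peak is 3, at 18:00 (Felix, Mei, Yusuf).

3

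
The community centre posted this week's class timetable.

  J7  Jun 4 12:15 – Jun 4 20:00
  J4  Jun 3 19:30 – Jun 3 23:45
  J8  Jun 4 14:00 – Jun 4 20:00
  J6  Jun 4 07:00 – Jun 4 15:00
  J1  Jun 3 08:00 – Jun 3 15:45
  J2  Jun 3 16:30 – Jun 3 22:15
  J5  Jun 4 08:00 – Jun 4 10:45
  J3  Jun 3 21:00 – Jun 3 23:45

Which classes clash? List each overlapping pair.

Two intervals overlap when each starts before the other ends.
Sorted by start: J1, J2, J4, J3, J6, J5, J7, J8.
J2 starts after J1 ends; J1 is clear from here.
J4 starts before J2 ends → J2 and J4 overlap.
J3 starts before J2 ends → J2 and J3 overlap.
J6 starts after J2 ends; J2 is clear from here.
J3 starts before J4 ends → J4 and J3 overlap.
J6 starts after J4 ends; J4 is clear from here.
J6 starts after J3 ends; J3 is clear from here.
J5 starts before J6 ends → J6 and J5 overlap.
J7 starts before J6 ends → J6 and J7 overlap.
J8 starts before J6 ends → J6 and J8 overlap.
J7 starts after J5 ends; J5 is clear from here.
J8 starts before J7 ends → J7 and J8 overlap.

J2 & J3, J2 & J4, J3 & J4, J5 & J6, J6 & J7, J6 & J8, J7 & J8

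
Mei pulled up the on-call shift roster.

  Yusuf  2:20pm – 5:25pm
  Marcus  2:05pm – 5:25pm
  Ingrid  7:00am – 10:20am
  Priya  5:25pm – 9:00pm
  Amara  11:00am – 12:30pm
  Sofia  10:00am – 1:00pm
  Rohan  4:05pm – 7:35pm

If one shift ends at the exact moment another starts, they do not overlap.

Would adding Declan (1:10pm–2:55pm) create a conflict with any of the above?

Yes — it overlaps Marcus, Yusuf

Ingrid: ends 10:20am at or before Declan starts 1:10pm → clear.
Sofia: ends 1:00pm at or before Declan starts 1:10pm → clear.
Amara: ends 12:30pm at or before Declan starts 1:10pm → clear.
Marcus: starts 2:05pm before Declan ends 2:55pm, and ends 5:25pm after Declan starts 1:10pm → overlap.
Yusuf: starts 2:20pm before Declan ends 2:55pm, and ends 5:25pm after Declan starts 1:10pm → overlap.
Rohan: starts 4:05pm at or after Declan ends 2:55pm → clear.
Priya: starts 5:25pm at or after Declan ends 2:55pm → clear.
Declan overlaps Yusuf, Marcus.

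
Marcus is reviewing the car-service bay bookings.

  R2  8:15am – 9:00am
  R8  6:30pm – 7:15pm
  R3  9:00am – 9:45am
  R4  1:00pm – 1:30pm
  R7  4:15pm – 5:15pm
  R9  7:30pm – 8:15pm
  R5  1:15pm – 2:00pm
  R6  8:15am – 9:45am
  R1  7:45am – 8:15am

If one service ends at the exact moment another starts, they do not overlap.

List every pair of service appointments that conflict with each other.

R2 & R6, R3 & R6, R4 & R5

Sorted by start: R1, R2, R6, R3, R4, R5, R7, R8, R9.
R2 starts exactly when R1 ends (back-to-back, no overlap), so nothing later overlaps R1 either.
R6 starts before R2 ends → R2 and R6 overlap.
R3 starts exactly when R2 ends (back-to-back, no overlap), so nothing later overlaps R2 either.
R3 starts before R6 ends → R6 and R3 overlap.
R4 starts after R6 ends, so nothing later overlaps R6 either.
R4 starts after R3 ends, so nothing later overlaps R3 either.
R5 starts before R4 ends → R4 and R5 overlap.
R7 starts after R4 ends, so nothing later overlaps R4 either.
R7 starts after R5 ends, so nothing later overlaps R5 either.
R8 starts after R7 ends, so nothing later overlaps R7 either.
R9 starts after R8 ends.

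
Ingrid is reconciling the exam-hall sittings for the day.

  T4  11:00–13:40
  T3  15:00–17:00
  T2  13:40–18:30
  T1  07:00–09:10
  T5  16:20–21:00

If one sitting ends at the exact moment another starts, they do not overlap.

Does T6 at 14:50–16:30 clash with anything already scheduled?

T1: ends 09:10 at or before T6 starts 14:50 → clear.
T4: ends 13:40 at or before T6 starts 14:50 → clear.
T2: starts 13:40 before T6 ends 16:30, and ends 18:30 after T6 starts 14:50 → overlap.
T3: starts 15:00 before T6 ends 16:30, and ends 17:00 after T6 starts 14:50 → overlap.
T5: starts 16:20 before T6 ends 16:30, and ends 21:00 after T6 starts 14:50 → overlap.
T6 overlaps T2, T3, T5.

Yes — it overlaps T2, T3, T5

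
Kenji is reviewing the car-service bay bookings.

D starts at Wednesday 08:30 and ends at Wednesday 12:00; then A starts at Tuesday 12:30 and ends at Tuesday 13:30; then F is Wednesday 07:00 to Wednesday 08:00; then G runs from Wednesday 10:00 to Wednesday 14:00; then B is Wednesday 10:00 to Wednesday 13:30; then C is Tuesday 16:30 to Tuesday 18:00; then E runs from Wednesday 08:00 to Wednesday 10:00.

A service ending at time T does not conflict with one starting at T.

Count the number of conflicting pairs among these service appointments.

Sorted by start: A, C, F, E, D, B, G.
C starts after A ends, so nothing later overlaps A either.
F starts after C ends, so nothing later overlaps C either.
E starts exactly when F ends (back-to-back, no overlap), so nothing later overlaps F either.
D starts before E ends → E and D overlap.
B starts exactly when E ends (back-to-back, no overlap), so nothing later overlaps E either.
B starts before D ends → D and B overlap.
G starts before D ends → D and G overlap.
G starts before B ends → B and G overlap.
Overlapping pairs: B & D, B & G, D & E, D & G — 4 in total.

4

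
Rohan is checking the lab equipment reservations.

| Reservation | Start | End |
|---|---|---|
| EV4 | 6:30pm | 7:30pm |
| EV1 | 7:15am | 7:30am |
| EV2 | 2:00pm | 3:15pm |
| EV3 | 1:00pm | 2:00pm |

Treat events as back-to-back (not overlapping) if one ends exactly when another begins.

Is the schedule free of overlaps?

Sorted by start: EV1, EV3, EV2, EV4.
EV3 starts after EV1 ends; EV1 is clear from here.
EV2 starts exactly when EV3 ends (back-to-back, no overlap); EV3 is clear from here.
EV4 starts after EV2 ends.
Every pair is clear; the schedule has no overlaps.

Yes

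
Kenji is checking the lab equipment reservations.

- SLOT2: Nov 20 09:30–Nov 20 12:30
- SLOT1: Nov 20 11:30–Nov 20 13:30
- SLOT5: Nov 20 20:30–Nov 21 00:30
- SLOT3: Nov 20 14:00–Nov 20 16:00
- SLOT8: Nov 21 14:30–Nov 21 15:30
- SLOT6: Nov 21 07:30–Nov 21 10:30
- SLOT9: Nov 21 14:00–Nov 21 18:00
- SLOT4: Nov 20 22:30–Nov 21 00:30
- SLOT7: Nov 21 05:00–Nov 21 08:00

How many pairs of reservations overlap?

Sorted by start: SLOT2, SLOT1, SLOT3, SLOT5, SLOT4, SLOT7, SLOT6, SLOT9, SLOT8.
SLOT1 starts before SLOT2 ends → SLOT2 and SLOT1 overlap.
SLOT3 starts after SLOT2 ends; SLOT2 is clear from here.
SLOT3 starts after SLOT1 ends; SLOT1 is clear from here.
SLOT5 starts after SLOT3 ends; SLOT3 is clear from here.
SLOT4 starts before SLOT5 ends → SLOT5 and SLOT4 overlap.
SLOT7 starts after SLOT5 ends; SLOT5 is clear from here.
SLOT7 starts after SLOT4 ends; SLOT4 is clear from here.
SLOT6 starts before SLOT7 ends → SLOT7 and SLOT6 overlap.
SLOT9 starts after SLOT7 ends; SLOT7 is clear from here.
SLOT9 starts after SLOT6 ends; SLOT6 is clear from here.
SLOT8 starts before SLOT9 ends → SLOT9 and SLOT8 overlap.
Overlapping pairs: SLOT1 & SLOT2, SLOT4 & SLOT5, SLOT6 & SLOT7, SLOT8 & SLOT9 — 4 in total.

4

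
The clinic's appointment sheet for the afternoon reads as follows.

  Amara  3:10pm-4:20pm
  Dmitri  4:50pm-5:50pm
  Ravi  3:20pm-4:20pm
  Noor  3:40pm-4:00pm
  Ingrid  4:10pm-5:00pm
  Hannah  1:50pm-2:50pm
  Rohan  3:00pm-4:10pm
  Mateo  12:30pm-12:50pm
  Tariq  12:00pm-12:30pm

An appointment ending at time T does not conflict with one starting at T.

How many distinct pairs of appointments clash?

Two intervals overlap when each starts before the other ends.
Sorted by start: Tariq, Mateo, Hannah, Rohan, Amara, Ravi, Noor, Ingrid, Dmitri.
Mateo starts exactly when Tariq ends (back-to-back, no overlap) — done with Tariq.
Hannah starts after Mateo ends — done with Mateo.
Rohan starts after Hannah ends — done with Hannah.
Amara starts before Rohan ends → Rohan and Amara overlap.
Ravi starts before Rohan ends → Rohan and Ravi overlap.
Noor starts before Rohan ends → Rohan and Noor overlap.
Ingrid starts exactly when Rohan ends (back-to-back, no overlap) — done with Rohan.
Ravi starts before Amara ends → Amara and Ravi overlap.
Noor starts before Amara ends → Amara and Noor overlap.
Ingrid starts before Amara ends → Amara and Ingrid overlap.
Dmitri starts after Amara ends.
Noor starts before Ravi ends → Ravi and Noor overlap.
Ingrid starts before Ravi ends → Ravi and Ingrid overlap.
Dmitri starts after Ravi ends.
Ingrid starts after Noor ends — done with Noor.
Dmitri starts before Ingrid ends → Ingrid and Dmitri overlap.
Overlapping pairs: Amara & Ingrid, Amara & Noor, Amara & Ravi, Amara & Rohan, Dmitri & Ingrid, Ingrid & Ravi, Noor & Ravi, Noor & Rohan, Ravi & Rohan — 9 in total.

9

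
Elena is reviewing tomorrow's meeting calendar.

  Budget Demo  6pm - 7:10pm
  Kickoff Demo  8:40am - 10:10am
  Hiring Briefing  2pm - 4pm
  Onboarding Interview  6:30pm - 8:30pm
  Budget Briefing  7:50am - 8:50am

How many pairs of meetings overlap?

2

Two intervals overlap when each starts before the other ends.
Sorted by start: Budget Briefing, Kickoff Demo, Hiring Briefing, Budget Demo, Onboarding Interview.
Kickoff Demo starts before Budget Briefing ends → Budget Briefing and Kickoff Demo overlap.
Hiring Briefing starts after Budget Briefing ends — done with Budget Briefing.
Hiring Briefing starts after Kickoff Demo ends — done with Kickoff Demo.
Budget Demo starts after Hiring Briefing ends — done with Hiring Briefing.
Onboarding Interview starts before Budget Demo ends → Budget Demo and Onboarding Interview overlap.
Overlapping pairs: Budget Briefing & Kickoff Demo, Budget Demo & Onboarding Interview — 2 in total.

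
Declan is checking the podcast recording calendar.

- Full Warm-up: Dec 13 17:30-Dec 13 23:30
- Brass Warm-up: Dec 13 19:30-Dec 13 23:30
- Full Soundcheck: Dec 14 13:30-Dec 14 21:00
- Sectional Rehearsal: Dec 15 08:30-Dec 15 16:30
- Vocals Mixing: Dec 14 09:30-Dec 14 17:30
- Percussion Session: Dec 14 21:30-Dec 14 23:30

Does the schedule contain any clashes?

Yes

Check each pair: they overlap iff neither finishes before the other starts.
Sorted by start: Full Warm-up, Brass Warm-up, Vocals Mixing, Full Soundcheck, Percussion Session, Sectional Rehearsal.
Brass Warm-up starts before Full Warm-up ends → Full Warm-up and Brass Warm-up overlap.
That's a conflict, so the schedule is not conflict-free.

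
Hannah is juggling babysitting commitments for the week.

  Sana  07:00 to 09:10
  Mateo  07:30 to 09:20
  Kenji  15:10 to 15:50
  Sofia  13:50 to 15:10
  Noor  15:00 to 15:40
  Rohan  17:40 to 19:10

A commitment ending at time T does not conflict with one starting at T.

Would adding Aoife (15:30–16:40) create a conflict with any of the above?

Yes — it overlaps Kenji, Noor

Sana: ends 09:10 at or before Aoife starts 15:30 → clear.
Mateo: ends 09:20 at or before Aoife starts 15:30 → clear.
Sofia: ends 15:10 at or before Aoife starts 15:30 → clear.
Noor: starts 15:00 before Aoife ends 16:40, and ends 15:40 after Aoife starts 15:30 → overlap.
Kenji: starts 15:10 before Aoife ends 16:40, and ends 15:50 after Aoife starts 15:30 → overlap.
Rohan: starts 17:40 at or after Aoife ends 16:40 → clear.
Aoife overlaps Kenji, Noor.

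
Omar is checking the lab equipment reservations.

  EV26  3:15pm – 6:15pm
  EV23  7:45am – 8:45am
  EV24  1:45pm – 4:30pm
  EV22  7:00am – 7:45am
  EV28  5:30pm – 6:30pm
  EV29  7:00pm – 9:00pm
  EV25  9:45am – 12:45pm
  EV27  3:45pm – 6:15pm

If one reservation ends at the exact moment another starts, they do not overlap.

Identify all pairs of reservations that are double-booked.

EV24 & EV26, EV24 & EV27, EV26 & EV27, EV26 & EV28, EV27 & EV28

Sorted by start: EV22, EV23, EV25, EV24, EV26, EV27, EV28, EV29.
EV23 starts exactly when EV22 ends (back-to-back, no overlap); EV22 is clear from here.
EV25 starts after EV23 ends; EV23 is clear from here.
EV24 starts after EV25 ends; EV25 is clear from here.
EV26 starts before EV24 ends → EV24 and EV26 overlap.
EV27 starts before EV24 ends → EV24 and EV27 overlap.
EV28 starts after EV24 ends; EV24 is clear from here.
EV27 starts before EV26 ends → EV26 and EV27 overlap.
EV28 starts before EV26 ends → EV26 and EV28 overlap.
EV29 starts after EV26 ends.
EV28 starts before EV27 ends → EV27 and EV28 overlap.
EV29 starts after EV27 ends.
EV29 starts after EV28 ends.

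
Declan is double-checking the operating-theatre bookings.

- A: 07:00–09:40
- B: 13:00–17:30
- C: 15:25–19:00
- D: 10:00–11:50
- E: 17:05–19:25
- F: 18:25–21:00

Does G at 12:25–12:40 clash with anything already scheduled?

No — it doesn't clash with anything

A: ends 09:40 at or before G starts 12:25 → clear.
D: ends 11:50 at or before G starts 12:25 → clear.
B: starts 13:00 at or after G ends 12:40 → clear.
C: starts 15:25 at or after G ends 12:40 → clear.
E: starts 17:05 at or after G ends 12:40 → clear.
F: starts 18:25 at or after G ends 12:40 → clear.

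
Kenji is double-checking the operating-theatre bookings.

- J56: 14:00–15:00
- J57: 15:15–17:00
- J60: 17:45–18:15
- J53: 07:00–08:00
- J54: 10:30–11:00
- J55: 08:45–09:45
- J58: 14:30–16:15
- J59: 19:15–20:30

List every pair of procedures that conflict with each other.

Sorted by start: J53, J55, J54, J56, J58, J57, J60, J59.
J55 starts after J53 ends, so nothing later overlaps J53 either.
J54 starts after J55 ends, so nothing later overlaps J55 either.
J56 starts after J54 ends, so nothing later overlaps J54 either.
J58 starts before J56 ends → J56 and J58 overlap.
J57 starts after J56 ends, so nothing later overlaps J56 either.
J57 starts before J58 ends → J58 and J57 overlap.
J60 starts after J58 ends, so nothing later overlaps J58 either.
J60 starts after J57 ends, so nothing later overlaps J57 either.
J59 starts after J60 ends.

J56 & J58, J57 & J58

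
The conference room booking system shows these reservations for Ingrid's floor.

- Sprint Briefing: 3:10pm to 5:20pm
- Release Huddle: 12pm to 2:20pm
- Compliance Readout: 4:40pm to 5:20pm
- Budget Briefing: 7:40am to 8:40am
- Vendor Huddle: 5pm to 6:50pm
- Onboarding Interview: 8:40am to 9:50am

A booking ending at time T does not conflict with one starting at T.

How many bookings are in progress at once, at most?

Sweep the timeline, counting +1 at each start and −1 at each end (ends before starts at a tie):
7:40am start Budget Briefing → 1
8:40am end Budget Briefing → 0
8:40am start Onboarding Interview → 1
9:50am end Onboarding Interview → 0
12pm start Release Huddle → 1
2:20pm end Release Huddle → 0
3:10pm start Sprint Briefing → 1
4:40pm start Compliance Readout → 2
5pm start Vendor Huddle → 3
5:20pm end Compliance Readout → 2
5:20pm end Sprint Briefing → 1
6:50pm end Vendor Huddle → 0
Peak is 3, at 5pm (Compliance Readout, Sprint Briefing, Vendor Huddle).

3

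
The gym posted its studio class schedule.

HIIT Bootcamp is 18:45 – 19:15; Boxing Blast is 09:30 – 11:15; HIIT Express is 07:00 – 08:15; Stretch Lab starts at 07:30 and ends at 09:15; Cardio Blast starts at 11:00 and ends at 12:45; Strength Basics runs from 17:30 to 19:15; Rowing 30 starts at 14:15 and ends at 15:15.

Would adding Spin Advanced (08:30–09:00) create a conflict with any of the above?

Yes — it overlaps Stretch Lab

HIIT Express: ends 08:15 at or before Spin Advanced starts 08:30 → clear.
Stretch Lab: starts 07:30 before Spin Advanced ends 09:00, and ends 09:15 after Spin Advanced starts 08:30 → overlap.
Boxing Blast: starts 09:30 at or after Spin Advanced ends 09:00 → clear.
Cardio Blast: starts 11:00 at or after Spin Advanced ends 09:00 → clear.
Rowing 30: starts 14:15 at or after Spin Advanced ends 09:00 → clear.
Strength Basics: starts 17:30 at or after Spin Advanced ends 09:00 → clear.
HIIT Bootcamp: starts 18:45 at or after Spin Advanced ends 09:00 → clear.
Spin Advanced overlaps Stretch Lab.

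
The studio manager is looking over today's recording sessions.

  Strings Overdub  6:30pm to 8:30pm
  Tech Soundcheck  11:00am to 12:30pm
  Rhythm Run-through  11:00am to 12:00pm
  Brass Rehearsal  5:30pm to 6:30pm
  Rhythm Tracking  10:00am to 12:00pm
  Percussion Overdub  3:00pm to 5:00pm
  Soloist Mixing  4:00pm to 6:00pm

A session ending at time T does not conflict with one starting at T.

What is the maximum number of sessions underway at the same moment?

Walk through starts and ends in time order (an end at T is processed before a start at T):
10:00am start Rhythm Tracking → 1
11:00am start Rhythm Run-through → 2
11:00am start Tech Soundcheck → 3
12:00pm end Rhythm Run-through → 2
12:00pm end Rhythm Tracking → 1
12:30pm end Tech Soundcheck → 0
3:00pm start Percussion Overdub → 1
4:00pm start Soloist Mixing → 2
5:00pm end Percussion Overdub → 1
5:30pm start Brass Rehearsal → 2
6:00pm end Soloist Mixing → 1
6:30pm end Brass Rehearsal → 0
6:30pm start Strings Overdub → 1
8:30pm end Strings Overdub → 0
Peak is 3, at 11:00am (Rhythm Run-through, Rhythm Tracking, Tech Soundcheck).

3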